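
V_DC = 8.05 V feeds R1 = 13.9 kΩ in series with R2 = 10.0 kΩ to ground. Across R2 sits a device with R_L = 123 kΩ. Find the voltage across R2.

V_out ≈ 3.22 V

First combine the lower leg with the load: R2 ‖ R_L = 9.248 kΩ.
Now apply the divider: V_out = 8.05 × 0.3995 = 3.216 V.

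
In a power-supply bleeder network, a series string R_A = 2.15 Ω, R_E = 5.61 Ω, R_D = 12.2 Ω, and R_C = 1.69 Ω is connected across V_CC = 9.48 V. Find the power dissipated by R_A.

P ≈ 0.412 W

The common current is I = 9.48/21.65 = 0.4379 A.
P(R_A) = I²·R_A = (0.4379)² × 2.15 = 0.4122 W.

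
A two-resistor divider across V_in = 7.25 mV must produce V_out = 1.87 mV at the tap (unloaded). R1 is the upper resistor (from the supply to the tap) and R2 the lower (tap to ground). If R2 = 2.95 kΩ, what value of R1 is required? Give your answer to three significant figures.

R1 ≈ 8.49 kΩ

Required fraction k = V_out/V_in = 0.2579.
R1 = R2·(1/k − 1) = 2.95 × 2.877 = 8.487 kΩ.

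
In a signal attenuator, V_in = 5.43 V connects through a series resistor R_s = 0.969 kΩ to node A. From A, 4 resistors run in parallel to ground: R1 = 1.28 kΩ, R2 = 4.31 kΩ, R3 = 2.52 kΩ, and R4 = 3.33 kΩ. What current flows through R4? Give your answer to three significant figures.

Combine the parallel branches: R_p = (1/1.28 + 1/4.31 + 1/2.52 + 1/3.33)⁻¹ = 0.5847 kΩ.
Node voltage V_A = V_in · R_p/(R_s + R_p) = 5.43 × 0.3763 = 2.043 V.
Branch current I = V_A/R4 = 2.043/3.33 = 0.6136 mA.

I ≈ 0.614 mA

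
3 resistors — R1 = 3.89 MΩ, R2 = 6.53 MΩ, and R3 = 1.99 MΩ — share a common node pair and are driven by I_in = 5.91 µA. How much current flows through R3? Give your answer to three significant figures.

Conductances: ΣG = 1/3.89 + 1/6.53 + 1/1.99 = 0.9127 (1/MΩ).
Current divider: I(R3) = I_in · G_k/ΣG = 5.91 × (0.5025/0.9127) = 5.91 × 0.5506 = 3.254 µA.

I ≈ 3.25 µA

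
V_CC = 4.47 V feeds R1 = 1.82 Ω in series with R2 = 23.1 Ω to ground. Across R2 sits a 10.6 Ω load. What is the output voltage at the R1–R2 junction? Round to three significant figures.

V_out ≈ 3.57 V

R2 ‖ R_L = (23.1 × 10.6)/(23.1 + 10.6) = 7.266 Ω.
Now apply the divider: V_out = 4.47 × 0.7997 = 3.575 V.
(Unloaded it would be 4.14 V; the load pulls it down.)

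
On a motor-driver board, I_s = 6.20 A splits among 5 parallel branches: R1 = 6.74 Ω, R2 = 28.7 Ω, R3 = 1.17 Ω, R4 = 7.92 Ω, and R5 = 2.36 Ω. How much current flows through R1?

I ≈ 0.579 A

ΣG = 1/6.74 + 1/28.7 + 1/1.17 + 1/7.92 + 1/2.36 = 1.588.
By the current-divider rule, I = I_s · G_k/ΣG = 6.20 × 0.09344 = 0.5793 A.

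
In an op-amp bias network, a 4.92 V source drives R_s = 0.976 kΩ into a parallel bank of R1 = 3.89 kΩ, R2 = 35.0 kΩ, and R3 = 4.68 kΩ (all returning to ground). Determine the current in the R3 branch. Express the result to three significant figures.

I ≈ 0.707 mA

Combine the parallel branches: R_p = (1/3.89 + 1/35.0 + 1/4.68)⁻¹ = 2.003 kΩ.
V_A = 4.92 × 2.003/2.979 = 3.308 V.
Branch current I = V_A/R3 = 3.308/4.68 = 0.7068 mA.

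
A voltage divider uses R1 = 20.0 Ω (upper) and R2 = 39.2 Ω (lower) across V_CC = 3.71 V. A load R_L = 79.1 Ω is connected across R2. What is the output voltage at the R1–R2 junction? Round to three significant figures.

R2 ‖ R_L = (39.2 × 79.1)/(39.2 + 79.1) = 26.21 Ω.
Voltage divider with the loaded lower leg: V_out = 3.71 × 26.21/(20.0 + 26.21) = 3.71 × 0.5672 = 2.104 V.
(Unloaded it would be 2.46 V; the load pulls it down.)

V_out ≈ 2.10 V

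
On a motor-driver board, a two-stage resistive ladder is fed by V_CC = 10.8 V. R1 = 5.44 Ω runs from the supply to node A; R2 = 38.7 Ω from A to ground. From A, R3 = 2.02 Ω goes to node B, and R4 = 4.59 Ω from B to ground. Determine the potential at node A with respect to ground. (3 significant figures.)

Looking into the second stage from A: R3 + R4 = 6.610 Ω appears in parallel with R2.
Effective lower resistance at A: R2 ‖ 6.610 = 5.646 Ω.
V_A = 10.8 × 5.646/(5.44 + 5.646) = 5.500 V.

V_A ≈ 5.50 V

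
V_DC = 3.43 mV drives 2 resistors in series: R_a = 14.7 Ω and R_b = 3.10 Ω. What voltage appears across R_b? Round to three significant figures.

V ≈ 0.597 mV

Series total: ΣR = 14.7 + 3.10 = 17.80 Ω.
V = V_DC · R/ΣR = 3.43 × 0.1742 = 0.5974 mV.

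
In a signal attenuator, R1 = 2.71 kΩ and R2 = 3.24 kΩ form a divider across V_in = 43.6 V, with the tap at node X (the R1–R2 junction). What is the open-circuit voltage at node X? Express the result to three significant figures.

V_th ≈ 23.7 V

Open-circuit (no load on X): V_th = V_in · R2/(R1 + R2) = 43.6 × 3.24/(2.710 + 3.24) = 23.74 V.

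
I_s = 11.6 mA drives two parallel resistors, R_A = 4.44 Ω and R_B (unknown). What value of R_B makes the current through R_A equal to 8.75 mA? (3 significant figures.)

R_B ≈ 13.6 Ω

The fraction through R_A equals R_B/(R_A+R_B).
8.75/11.6 = R_B/(R_A + R_B) → R_B = R_A · (0.7543)/(1 − 0.7543) = 4.44 × 3.070 = 13.63 Ω.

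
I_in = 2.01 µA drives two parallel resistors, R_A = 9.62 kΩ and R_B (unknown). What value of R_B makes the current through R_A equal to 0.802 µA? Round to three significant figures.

Two-branch current divider: I_A = I_in · R_B/(R_A + R_B).
0.802/2.01 = R_B/(R_A + R_B) → R_B = R_A · (0.3990)/(1 − 0.3990) = 9.62 × 0.6639 = 6.387 kΩ.

R_B ≈ 6.39 kΩ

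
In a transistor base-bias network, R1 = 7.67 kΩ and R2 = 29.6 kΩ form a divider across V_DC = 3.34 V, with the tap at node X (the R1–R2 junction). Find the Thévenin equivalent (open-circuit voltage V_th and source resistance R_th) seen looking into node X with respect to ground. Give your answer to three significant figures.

Open-circuit (no load on X): V_th = V_DC · R2/(R1 + R2) = 3.34 × 29.6/(7.670 + 29.6) = 2.653 V.
With V_DC suppressed (replaced by a short), R_th = R1 ‖ R2 = (7.670 × 29.6)/(7.670 + 29.6) = 6.092 kΩ.

V_th ≈ 2.65 V, R_th ≈ 6.09 kΩ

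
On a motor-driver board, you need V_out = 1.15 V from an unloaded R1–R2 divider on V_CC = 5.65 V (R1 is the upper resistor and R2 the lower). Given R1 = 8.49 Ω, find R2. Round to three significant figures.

R2 ≈ 2.17 Ω

V_out/V_CC = R2/(R1+R2) = 0.2035.
So R2 = R1 · V_out/(V_CC − V_out) = 8.49 × 1.15/(5.65 − 1.15) = 8.49 × 0.2556 = 2.170 Ω.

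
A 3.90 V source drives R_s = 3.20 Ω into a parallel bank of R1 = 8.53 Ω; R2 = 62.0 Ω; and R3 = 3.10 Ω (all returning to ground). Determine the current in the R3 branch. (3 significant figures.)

I ≈ 0.512 A

Parallel bank: R_p = 1/(1/8.53 + 1/62.0 + 1/3.10) = 2.193 Ω.
V_A by voltage divider: V_A = 3.90 × 2.193/(3.20 + 2.193) = 1.586 V.
I(R3) = V_A / R3 = 1.586/3.10 = 0.5116 A.
(Equivalently: I_total = 0.7231 A, then current-divider fraction G_k/ΣG = 0.7075.)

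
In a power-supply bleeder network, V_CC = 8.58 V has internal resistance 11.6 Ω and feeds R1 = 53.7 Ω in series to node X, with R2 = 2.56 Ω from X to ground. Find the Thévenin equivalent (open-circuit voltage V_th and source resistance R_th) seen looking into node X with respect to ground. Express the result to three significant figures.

V_th ≈ 0.324 V, R_th ≈ 2.46 Ω

R1' = 11.6 + 53.7 = 65.30 Ω (source resistance + R1).
V_th is the unloaded tap voltage: V_CC · R2/(R1'+R2) = 8.58 × 0.03772 = 0.3237 V.
With V_CC suppressed (replaced by a short), R_th = R1' ‖ R2 = (65.30 × 2.56)/(65.30 + 2.56) = 2.463 Ω.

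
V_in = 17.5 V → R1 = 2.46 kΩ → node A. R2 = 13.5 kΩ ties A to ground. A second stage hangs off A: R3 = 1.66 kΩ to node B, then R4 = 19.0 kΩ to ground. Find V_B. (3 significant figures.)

Looking into the second stage from A: R3 + R4 = 20.66 kΩ appears in parallel with R2.
R2 ‖ (R3+R4) = 8.165 kΩ.
So V_A = 17.5 × 0.7685 = 13.45 V.
V_B = V_A × 0.9197 = 12.37 V.

V_B ≈ 12.4 V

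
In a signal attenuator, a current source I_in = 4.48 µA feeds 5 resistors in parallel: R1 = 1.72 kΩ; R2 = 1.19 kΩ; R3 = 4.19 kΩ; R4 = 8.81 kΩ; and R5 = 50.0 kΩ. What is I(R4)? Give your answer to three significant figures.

Total conductance ΣG = 1/1.72 + 1/1.19 + 1/4.19 + 1/8.81 + 1/50.0 = 1.794 (units of 1/kΩ).
R4 takes the fraction G_k/ΣG = 0.1135/1.794 = 0.06327, so I = 4.48 × 0.06327 = 0.2835 µA.

I ≈ 0.283 µA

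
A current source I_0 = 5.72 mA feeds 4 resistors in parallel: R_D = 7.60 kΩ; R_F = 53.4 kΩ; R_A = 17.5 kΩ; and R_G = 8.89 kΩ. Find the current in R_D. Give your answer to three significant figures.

ΣG = 1/7.60 + 1/53.4 + 1/17.5 + 1/8.89 = 0.3199.
Current divider: I(R_D) = I_0 · G_k/ΣG = 5.72 × (0.1316/0.3199) = 5.72 × 0.4113 = 2.352 mA.

I ≈ 2.35 mA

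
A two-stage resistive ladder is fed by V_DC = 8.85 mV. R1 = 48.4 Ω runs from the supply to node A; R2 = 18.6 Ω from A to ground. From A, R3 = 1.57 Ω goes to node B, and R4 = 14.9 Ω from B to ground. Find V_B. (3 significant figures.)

Node A sees R2 in parallel with the series input of stage 2, R3 + R4 = 16.47 Ω.
R2 ‖ (R3+R4) = 8.735 Ω.
First divider: V_A = V_DC · 8.735/(48.4 + 8.735) = 1.353 mV.
Then the unloaded second divider: V_B = V_A × R4/(R3+R4) = 1.353 × 0.9047 = 1.224 mV.

V_B ≈ 1.22 mV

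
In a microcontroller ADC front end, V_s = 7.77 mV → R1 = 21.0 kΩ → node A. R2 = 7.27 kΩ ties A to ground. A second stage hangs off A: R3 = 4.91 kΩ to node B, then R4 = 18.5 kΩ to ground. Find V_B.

V_B ≈ 1.28 mV

Looking into the second stage from A: R3 + R4 = 23.41 kΩ appears in parallel with R2.
R2 ‖ (R3+R4) = 5.547 kΩ.
V_A = 7.77 × 5.547/(21.0 + 5.547) = 1.624 mV.
Stage 2 is unloaded, so V_B = V_A · R4/(R3+R4) = 1.624 × 18.5/23.41 = 1.283 mV.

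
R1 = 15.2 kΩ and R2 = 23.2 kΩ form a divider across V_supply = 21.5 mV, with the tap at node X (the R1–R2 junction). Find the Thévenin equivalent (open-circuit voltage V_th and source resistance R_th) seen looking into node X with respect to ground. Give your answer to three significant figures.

V_th ≈ 13.0 mV, R_th ≈ 9.18 kΩ

With X open, the divider is unloaded: V_th = 21.5 × 23.2/38.40 = 12.99 mV.
Looking into X with the source shorted: R_th = R1·R2/(R1+R2) = 15.20 × 23.2/38.40 = 9.183 kΩ.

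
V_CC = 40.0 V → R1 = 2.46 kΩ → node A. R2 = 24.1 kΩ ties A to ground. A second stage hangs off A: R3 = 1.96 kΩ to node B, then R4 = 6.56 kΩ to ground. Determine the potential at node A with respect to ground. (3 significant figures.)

V_A ≈ 28.8 V

Looking into the second stage from A: R3 + R4 = 8.520 kΩ appears in parallel with R2.
R2 ‖ (R3+R4) = 6.295 kΩ.
V_A = 40.0 × 6.295/(2.46 + 6.295) = 28.76 V.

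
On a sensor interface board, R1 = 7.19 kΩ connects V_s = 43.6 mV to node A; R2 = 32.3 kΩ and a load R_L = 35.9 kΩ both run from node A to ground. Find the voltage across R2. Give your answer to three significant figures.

V_out ≈ 30.6 mV

First combine the lower leg with the load: R2 ‖ R_L = 17.00 kΩ.
Now apply the divider: V_out = 43.6 × 0.7028 = 30.64 mV.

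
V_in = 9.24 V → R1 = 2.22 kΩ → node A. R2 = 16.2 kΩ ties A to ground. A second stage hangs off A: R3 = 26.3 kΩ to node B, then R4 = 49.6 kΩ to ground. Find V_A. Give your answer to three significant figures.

Node A sees R2 in parallel with the series input of stage 2, R3 + R4 = 75.90 kΩ.
Effective lower resistance at A: R2 ‖ 75.90 = 13.35 kΩ.
V_A = 9.24 × 13.35/(2.22 + 13.35) = 7.923 V.

V_A ≈ 7.92 V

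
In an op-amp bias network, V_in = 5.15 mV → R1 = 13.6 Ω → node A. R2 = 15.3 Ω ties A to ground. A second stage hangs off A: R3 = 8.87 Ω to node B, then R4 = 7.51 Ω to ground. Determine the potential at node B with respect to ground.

V_B ≈ 0.868 mV

Node A sees R2 in parallel with the series input of stage 2, R3 + R4 = 16.38 Ω.
Effective lower resistance at A: R2 ‖ 16.38 = 7.911 Ω.
V_A = 5.15 × 7.911/(13.6 + 7.911) = 1.894 mV.
V_B = V_A × 0.4585 = 0.8684 mV.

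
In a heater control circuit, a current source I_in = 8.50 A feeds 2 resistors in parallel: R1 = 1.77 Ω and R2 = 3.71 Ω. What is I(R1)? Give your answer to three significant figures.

For two parallel branches, I_k = I_in · (other R)/(sum of R).
I(R1) = 8.50 × 3.71/(1.77 + 3.71) = 8.50 × 0.6770 = 5.755 A.

I ≈ 5.75 A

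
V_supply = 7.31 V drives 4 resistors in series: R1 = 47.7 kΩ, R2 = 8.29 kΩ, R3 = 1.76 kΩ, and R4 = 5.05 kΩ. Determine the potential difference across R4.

V ≈ 0.588 V

ΣR = 47.7 + 8.29 + 1.76 + 5.05 = 62.80 kΩ.
By the voltage-divider rule, V = 7.31 × 5.050/62.80 = 0.5878 V.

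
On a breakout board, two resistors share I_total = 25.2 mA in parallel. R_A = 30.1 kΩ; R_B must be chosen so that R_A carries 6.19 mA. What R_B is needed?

Two-branch current divider: I_A = I_total · R_B/(R_A + R_B).
With f = 0.2456, R_B = R_A · f/(1−f) = 30.1 × 0.3256 = 9.801 kΩ.

R_B ≈ 9.80 kΩ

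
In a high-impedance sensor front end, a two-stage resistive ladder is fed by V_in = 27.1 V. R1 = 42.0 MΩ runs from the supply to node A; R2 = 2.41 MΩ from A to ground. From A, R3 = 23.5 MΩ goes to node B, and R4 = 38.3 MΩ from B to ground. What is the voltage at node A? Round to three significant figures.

V_A ≈ 1.42 V

Node A sees R2 in parallel with the series input of stage 2, R3 + R4 = 61.80 MΩ.
R2 ‖ (R3+R4) = 2.320 MΩ.
So V_A = 27.1 × 0.05234 = 1.418 V.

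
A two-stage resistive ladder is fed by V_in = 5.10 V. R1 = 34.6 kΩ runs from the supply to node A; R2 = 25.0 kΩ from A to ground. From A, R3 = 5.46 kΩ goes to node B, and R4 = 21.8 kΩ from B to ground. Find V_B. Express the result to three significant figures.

V_B ≈ 1.12 V

Node A sees R2 in parallel with the series input of stage 2, R3 + R4 = 27.26 kΩ.
Effective lower resistance at A: R2 ‖ 27.26 = 13.04 kΩ.
So V_A = 5.10 × 0.2737 = 1.396 V.
Then the unloaded second divider: V_B = V_A × R4/(R3+R4) = 1.396 × 0.7997 = 1.116 V.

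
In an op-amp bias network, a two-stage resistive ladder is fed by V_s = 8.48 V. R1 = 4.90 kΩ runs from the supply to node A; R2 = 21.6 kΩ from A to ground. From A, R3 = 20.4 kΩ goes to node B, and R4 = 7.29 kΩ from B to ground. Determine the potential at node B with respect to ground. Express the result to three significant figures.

Node A sees R2 in parallel with the series input of stage 2, R3 + R4 = 27.69 kΩ.
Effective lower resistance at A: R2 ‖ 27.69 = 12.13 kΩ.
So V_A = 8.48 × 0.7123 = 6.041 V.
V_B = V_A × 0.2633 = 1.590 V.

V_B ≈ 1.59 V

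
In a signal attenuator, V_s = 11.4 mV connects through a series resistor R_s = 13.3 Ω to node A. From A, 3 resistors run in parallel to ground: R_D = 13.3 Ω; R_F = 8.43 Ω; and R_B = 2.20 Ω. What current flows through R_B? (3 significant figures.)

I ≈ 0.538 mA

Equivalent of the parallel group: R_p = 1.542 Ω.
V_A = 11.4 × 1.542/14.84 = 1.185 mV.
I(R_B) = V_A / R_B = 1.185/2.20 = 0.5385 mA.
(Equivalently: I_total = 0.7681 mA, then current-divider fraction G_k/ΣG = 0.7011.)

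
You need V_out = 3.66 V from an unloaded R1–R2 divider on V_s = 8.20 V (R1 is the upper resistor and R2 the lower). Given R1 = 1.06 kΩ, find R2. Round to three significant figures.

The divider ratio is R2/(R1+R2) = 3.66/8.20 = 0.4463.
Rearranging, R2 = R1·k/(1−k) = 1.06 × 0.8062 = 0.8545 kΩ.

R2 ≈ 0.855 kΩ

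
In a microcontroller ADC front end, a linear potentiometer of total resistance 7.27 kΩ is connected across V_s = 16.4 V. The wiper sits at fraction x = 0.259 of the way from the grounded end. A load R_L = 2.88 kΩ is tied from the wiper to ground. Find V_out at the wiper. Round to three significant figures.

Split the track: R_lower = x·R_p = 1.883 kΩ, R_upper = (1−x)·R_p = 5.387 kΩ.
Lower segment in parallel with the load: 1.883 ‖ 2.88 = 1.139 kΩ.
V_out = 16.4 × 1.139/(5.387 + 1.139) = 2.861 V.
(Unloaded: V_out = x·V_s = 4.25 V.)

V_out ≈ 2.86 V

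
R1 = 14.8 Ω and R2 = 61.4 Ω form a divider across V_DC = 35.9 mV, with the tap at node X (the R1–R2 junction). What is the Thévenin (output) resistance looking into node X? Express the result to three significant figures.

Zeroing V_DC shorts the top of R1 to ground, so R_th = R1 ‖ R2 = 11.93 Ω.

R_th ≈ 11.9 Ω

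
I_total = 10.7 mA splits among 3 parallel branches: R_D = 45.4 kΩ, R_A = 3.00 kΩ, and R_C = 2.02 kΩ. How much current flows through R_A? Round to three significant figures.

I ≈ 4.19 mA

ΣG = 1/45.4 + 1/3.00 + 1/2.02 = 0.8504.
Current divider: I(R_A) = I_total · G_k/ΣG = 10.7 × (0.3333/0.8504) = 10.7 × 0.3920 = 4.194 mA.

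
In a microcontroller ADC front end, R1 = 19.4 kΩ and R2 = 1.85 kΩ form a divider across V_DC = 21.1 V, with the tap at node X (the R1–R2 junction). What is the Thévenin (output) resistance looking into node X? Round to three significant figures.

Zeroing V_DC shorts the top of R1 to ground, so R_th = R1 ‖ R2 = 1.689 kΩ.

R_th ≈ 1.69 kΩ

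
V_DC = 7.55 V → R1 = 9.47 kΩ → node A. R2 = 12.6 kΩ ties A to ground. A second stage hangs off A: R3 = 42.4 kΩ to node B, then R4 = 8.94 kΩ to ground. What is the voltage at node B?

Looking into the second stage from A: R3 + R4 = 51.34 kΩ appears in parallel with R2.
R2 ‖ (R3+R4) = 10.12 kΩ.
V_A = 7.55 × 10.12/(9.47 + 10.12) = 3.900 V.
Stage 2 is unloaded, so V_B = V_A · R4/(R3+R4) = 3.900 × 8.94/51.34 = 0.6791 V.

V_B ≈ 0.679 V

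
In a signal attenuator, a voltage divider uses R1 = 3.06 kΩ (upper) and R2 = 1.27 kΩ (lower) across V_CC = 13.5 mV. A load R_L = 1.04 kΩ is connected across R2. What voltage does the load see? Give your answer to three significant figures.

V_out ≈ 2.13 mV

First combine the lower leg with the load: R2 ‖ R_L = 0.5718 kΩ.
Then V_out = V_CC · R2'/(R1 + R2') = 13.5 × 0.5718/3.632 = 2.125 mV.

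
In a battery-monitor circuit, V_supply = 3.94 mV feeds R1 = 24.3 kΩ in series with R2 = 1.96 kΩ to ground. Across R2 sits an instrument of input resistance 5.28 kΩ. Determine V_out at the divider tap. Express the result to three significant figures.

The load sits in parallel with R2, giving an effective lower resistance R2' = R2·R_L/(R2+R_L) = 1.429 kΩ.
Voltage divider with the loaded lower leg: V_out = 3.94 × 1.429/(24.3 + 1.429) = 3.94 × 0.05555 = 0.2189 mV.

V_out ≈ 0.219 mV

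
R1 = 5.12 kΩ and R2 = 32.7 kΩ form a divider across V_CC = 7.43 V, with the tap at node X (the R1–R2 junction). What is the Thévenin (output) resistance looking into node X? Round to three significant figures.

R_th ≈ 4.43 kΩ

Zeroing V_CC shorts the top of R1 to ground, so R_th = R1 ‖ R2 = 4.427 kΩ.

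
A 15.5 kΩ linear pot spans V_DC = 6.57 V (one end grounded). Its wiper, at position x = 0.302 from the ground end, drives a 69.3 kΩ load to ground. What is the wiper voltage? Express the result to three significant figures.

V_out ≈ 1.89 V

Lower segment x·R_p = 4.681 kΩ; upper segment (1−x)·R_p = 10.82 kΩ.
(x·R_p) ‖ R_L = 4.385 kΩ.
V_out = 6.57 × 4.385/(10.82 + 4.385) = 1.895 V.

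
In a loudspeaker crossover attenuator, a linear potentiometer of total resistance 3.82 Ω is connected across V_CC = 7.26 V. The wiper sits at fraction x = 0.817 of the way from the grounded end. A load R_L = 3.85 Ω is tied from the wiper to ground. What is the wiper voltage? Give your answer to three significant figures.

V_out ≈ 5.17 V

The pot divides into 0.6991 Ω above the wiper and 3.121 Ω below.
R_L loads the lower segment: effective lower R = 1.724 Ω.
Loaded-divider output: V_out = 7.26 × 0.7115 = 5.165 V.
(Unloaded: V_out = x·V_CC = 5.93 V.)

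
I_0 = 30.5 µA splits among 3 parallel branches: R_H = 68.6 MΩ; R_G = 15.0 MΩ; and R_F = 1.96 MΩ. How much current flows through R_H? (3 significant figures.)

I ≈ 0.752 µA

Conductances: ΣG = 1/68.6 + 1/15.0 + 1/1.96 = 0.5914 (1/MΩ).
By the current-divider rule, I = I_0 · G_k/ΣG = 30.5 × 0.02465 = 0.7517 µA.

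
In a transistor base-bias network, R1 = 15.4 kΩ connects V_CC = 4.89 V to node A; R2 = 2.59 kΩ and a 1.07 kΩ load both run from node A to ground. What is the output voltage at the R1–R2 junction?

The load sits in parallel with R2, giving an effective lower resistance R2' = R2·R_L/(R2+R_L) = 0.7572 kΩ.
Now apply the divider: V_out = 4.89 × 0.04686 = 0.2292 V.

V_out ≈ 0.229 V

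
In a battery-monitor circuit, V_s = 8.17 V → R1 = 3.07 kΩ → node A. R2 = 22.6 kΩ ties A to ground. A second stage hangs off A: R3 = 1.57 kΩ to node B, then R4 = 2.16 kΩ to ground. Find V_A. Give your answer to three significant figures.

The second stage (R3 + R4 = 3.730 kΩ) loads node A in parallel with R2.
R2 ‖ (R3+R4) = 3.202 kΩ.
So V_A = 8.17 × 0.5105 = 4.171 V.

V_A ≈ 4.17 V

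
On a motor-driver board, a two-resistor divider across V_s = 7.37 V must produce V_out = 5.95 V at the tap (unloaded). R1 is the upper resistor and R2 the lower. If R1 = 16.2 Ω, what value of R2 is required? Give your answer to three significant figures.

The divider ratio is R2/(R1+R2) = 5.95/7.37 = 0.8073.
So R2 = R1 · V_out/(V_s − V_out) = 16.2 × 5.95/(7.37 − 5.95) = 16.2 × 4.190 = 67.88 Ω.

R2 ≈ 67.9 Ω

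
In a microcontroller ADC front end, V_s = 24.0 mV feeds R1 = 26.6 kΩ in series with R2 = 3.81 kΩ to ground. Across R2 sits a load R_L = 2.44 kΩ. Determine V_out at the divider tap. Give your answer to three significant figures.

V_out ≈ 1.27 mV

First combine the lower leg with the load: R2 ‖ R_L = 1.487 kΩ.
Then V_out = V_s · R2'/(R1 + R2') = 24.0 × 1.487/28.09 = 1.271 mV.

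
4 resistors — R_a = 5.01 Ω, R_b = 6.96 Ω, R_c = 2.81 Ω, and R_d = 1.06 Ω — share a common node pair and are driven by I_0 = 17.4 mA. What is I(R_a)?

I ≈ 2.11 mA

Conductances: ΣG = 1/5.01 + 1/6.96 + 1/2.81 + 1/1.06 = 1.643 (1/Ω).
By the current-divider rule, I = I_0 · G_k/ΣG = 17.4 × 0.1215 = 2.114 mA.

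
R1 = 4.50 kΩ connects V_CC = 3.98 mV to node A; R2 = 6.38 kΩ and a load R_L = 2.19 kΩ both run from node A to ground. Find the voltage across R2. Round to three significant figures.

V_out ≈ 1.06 mV

R2 ‖ R_L = (6.38 × 2.19)/(6.38 + 2.19) = 1.630 kΩ.
Now apply the divider: V_out = 3.98 × 0.2659 = 1.058 mV.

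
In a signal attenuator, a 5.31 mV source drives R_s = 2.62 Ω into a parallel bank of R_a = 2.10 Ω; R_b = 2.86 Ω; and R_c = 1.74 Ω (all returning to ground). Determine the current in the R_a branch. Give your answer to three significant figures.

I ≈ 0.542 mA

Combine the parallel branches: R_p = (1/2.10 + 1/2.86 + 1/1.74)⁻¹ = 0.7140 Ω.
V_A = 5.31 × 0.7140/3.334 = 1.137 mV.
Branch current I = V_A/R_a = 1.137/2.10 = 0.5415 mA.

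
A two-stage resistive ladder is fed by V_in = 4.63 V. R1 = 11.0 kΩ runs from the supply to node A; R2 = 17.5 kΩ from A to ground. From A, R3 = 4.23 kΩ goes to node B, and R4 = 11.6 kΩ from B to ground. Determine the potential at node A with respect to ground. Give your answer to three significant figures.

Node A sees R2 in parallel with the series input of stage 2, R3 + R4 = 15.83 kΩ.
Effective lower resistance at A: R2 ‖ 15.83 = 8.312 kΩ.
So V_A = 4.63 × 0.4304 = 1.993 V.

V_A ≈ 1.99 V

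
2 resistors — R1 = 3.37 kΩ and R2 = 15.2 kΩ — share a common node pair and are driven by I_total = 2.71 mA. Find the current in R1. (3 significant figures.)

Two-branch current divider: I_k = I_total · R_other/(R_1 + R_2).
So I = 2.71 × 15.2/18.57 = 2.218 mA.

I ≈ 2.22 mA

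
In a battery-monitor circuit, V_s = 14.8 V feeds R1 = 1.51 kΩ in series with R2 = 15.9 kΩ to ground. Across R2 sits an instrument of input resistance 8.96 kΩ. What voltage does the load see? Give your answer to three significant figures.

V_out ≈ 11.7 V

The load sits in parallel with R2, giving an effective lower resistance R2' = R2·R_L/(R2+R_L) = 5.731 kΩ.
Now apply the divider: V_out = 14.8 × 0.7915 = 11.71 V.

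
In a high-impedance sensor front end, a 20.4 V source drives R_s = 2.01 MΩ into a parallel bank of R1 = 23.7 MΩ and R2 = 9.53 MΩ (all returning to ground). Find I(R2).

I ≈ 1.65 µA

Parallel bank: R_p = 1/(1/23.7 + 1/9.53) = 6.797 MΩ.
V_A by voltage divider: V_A = 20.4 × 6.797/(2.01 + 6.797) = 15.74 V.
Branch current I = V_A/R2 = 15.74/9.53 = 1.652 µA.
(Check via current divider: I_total = 2.316 µA; share G_k/ΣG = 0.7132 → same result.)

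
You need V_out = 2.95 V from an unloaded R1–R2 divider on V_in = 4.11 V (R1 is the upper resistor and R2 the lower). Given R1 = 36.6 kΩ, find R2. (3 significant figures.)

V_out/V_in = R2/(R1+R2) = 0.7178.
So R2 = R1 · V_out/(V_in − V_out) = 36.6 × 2.95/(4.11 − 2.95) = 36.6 × 2.543 = 93.08 kΩ.

R2 ≈ 93.1 kΩ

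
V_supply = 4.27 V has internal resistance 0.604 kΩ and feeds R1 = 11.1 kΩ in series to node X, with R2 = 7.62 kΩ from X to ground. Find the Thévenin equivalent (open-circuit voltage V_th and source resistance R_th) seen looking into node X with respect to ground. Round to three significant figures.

R1' = 0.604 + 11.1 = 11.70 kΩ (source resistance + R1).
V_th is the unloaded tap voltage: V_supply · R2/(R1'+R2) = 4.27 × 0.3943 = 1.684 V.
Zeroing V_supply shorts the top of R1' to ground, so R_th = R1' ‖ R2 = 4.615 kΩ.

V_th ≈ 1.68 V, R_th ≈ 4.62 kΩ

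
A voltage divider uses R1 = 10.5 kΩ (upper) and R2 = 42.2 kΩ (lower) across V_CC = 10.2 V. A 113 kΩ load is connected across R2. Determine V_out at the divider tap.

V_out ≈ 7.60 V

R2 ‖ R_L = (42.2 × 113)/(42.2 + 113) = 30.73 kΩ.
Now apply the divider: V_out = 10.2 × 0.7453 = 7.602 V.
(Unloaded it would be 8.17 V; the load pulls it down.)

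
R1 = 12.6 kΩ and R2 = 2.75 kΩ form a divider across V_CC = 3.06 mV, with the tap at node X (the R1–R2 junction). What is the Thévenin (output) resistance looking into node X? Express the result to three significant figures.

R_th ≈ 2.26 kΩ

With V_CC suppressed (replaced by a short), R_th = R1 ‖ R2 = (12.60 × 2.75)/(12.60 + 2.75) = 2.257 kΩ.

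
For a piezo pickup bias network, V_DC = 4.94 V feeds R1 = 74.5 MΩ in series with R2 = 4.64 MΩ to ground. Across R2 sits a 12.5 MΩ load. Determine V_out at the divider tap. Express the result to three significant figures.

The load sits in parallel with R2, giving an effective lower resistance R2' = R2·R_L/(R2+R_L) = 3.384 MΩ.
Now apply the divider: V_out = 4.94 × 0.04345 = 0.2146 V.
(Unloaded it would be 0.290 V; the load pulls it down.)

V_out ≈ 0.215 V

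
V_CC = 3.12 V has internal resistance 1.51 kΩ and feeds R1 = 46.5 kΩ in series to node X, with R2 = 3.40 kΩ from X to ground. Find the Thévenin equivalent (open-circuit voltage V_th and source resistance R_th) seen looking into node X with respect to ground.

R1' = 1.51 + 46.5 = 48.01 kΩ (source resistance + R1).
With X open, the divider is unloaded: V_th = 3.12 × 3.40/51.41 = 0.2063 V.
Looking into X with the source shorted: R_th = R1'·R2/(R1'+R2) = 48.01 × 3.40/51.41 = 3.175 kΩ.

V_th ≈ 0.206 V, R_th ≈ 3.18 kΩ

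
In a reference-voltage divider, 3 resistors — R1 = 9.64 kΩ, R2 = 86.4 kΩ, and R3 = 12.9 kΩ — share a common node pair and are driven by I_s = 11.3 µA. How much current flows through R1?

I ≈ 6.08 µA

Total conductance ΣG = 1/9.64 + 1/86.4 + 1/12.9 = 0.1928 (units of 1/kΩ).
Current divider: I(R1) = I_s · G_k/ΣG = 11.3 × (0.1037/0.1928) = 11.3 × 0.5380 = 6.079 µA.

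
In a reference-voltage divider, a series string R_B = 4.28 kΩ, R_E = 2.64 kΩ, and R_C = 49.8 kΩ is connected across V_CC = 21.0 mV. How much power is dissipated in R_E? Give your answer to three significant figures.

ΣR = 56.72 kΩ → I = 21.0/56.72 = 0.3702 µA.
P(R_E) = I²·R_E = (0.3702)² × 2.64 = 0.3619 nW.

P ≈ 0.362 nW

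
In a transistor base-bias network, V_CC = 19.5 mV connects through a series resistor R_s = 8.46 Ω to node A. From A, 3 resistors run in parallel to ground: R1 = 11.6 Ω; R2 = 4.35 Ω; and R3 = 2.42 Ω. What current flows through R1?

I ≈ 0.234 mA

Parallel bank: R_p = 1/(1/11.6 + 1/4.35 + 1/2.42) = 1.371 Ω.
V_A = 19.5 × 1.371/9.831 = 2.720 mV.
I(R1) = V_A / R1 = 2.720/11.6 = 0.2345 mA.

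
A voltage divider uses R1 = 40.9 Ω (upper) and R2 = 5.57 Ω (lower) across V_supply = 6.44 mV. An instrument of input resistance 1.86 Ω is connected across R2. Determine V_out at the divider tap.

The load sits in parallel with R2, giving an effective lower resistance R2' = R2·R_L/(R2+R_L) = 1.394 Ω.
Then V_out = V_supply · R2'/(R1 + R2') = 6.44 × 1.394/42.29 = 0.2123 mV.

V_out ≈ 0.212 mV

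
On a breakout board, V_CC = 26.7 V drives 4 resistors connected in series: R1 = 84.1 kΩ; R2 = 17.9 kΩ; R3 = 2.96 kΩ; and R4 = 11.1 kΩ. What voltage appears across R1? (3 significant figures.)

ΣR = 84.1 + 17.9 + 2.96 + 11.1 = 116.1 kΩ.
By the voltage-divider rule, V = 26.7 × 84.10/116.1 = 19.35 V.

V ≈ 19.3 V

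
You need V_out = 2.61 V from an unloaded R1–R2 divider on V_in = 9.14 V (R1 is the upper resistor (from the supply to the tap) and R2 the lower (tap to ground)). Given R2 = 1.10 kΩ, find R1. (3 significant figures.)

R1 ≈ 2.75 kΩ

Required fraction k = V_out/V_in = 0.2856.
R1 = R2·(1/k − 1) = 1.10 × 2.502 = 2.752 kΩ.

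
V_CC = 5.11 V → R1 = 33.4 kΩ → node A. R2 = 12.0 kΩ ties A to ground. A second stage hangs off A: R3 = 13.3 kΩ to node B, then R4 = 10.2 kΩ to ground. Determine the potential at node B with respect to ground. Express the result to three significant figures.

Looking into the second stage from A: R3 + R4 = 23.50 kΩ appears in parallel with R2.
R2 ‖ (R3+R4) = 7.944 kΩ.
First divider: V_A = V_CC · 7.944/(33.4 + 7.944) = 0.9818 V.
V_B = V_A × 0.4340 = 0.4262 V.

V_B ≈ 0.426 V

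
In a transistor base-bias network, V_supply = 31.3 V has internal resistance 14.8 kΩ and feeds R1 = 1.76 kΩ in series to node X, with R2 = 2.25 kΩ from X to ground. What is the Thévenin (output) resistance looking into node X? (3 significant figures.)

R_th ≈ 1.98 kΩ

R1' = 14.8 + 1.76 = 16.56 kΩ (source resistance + R1).
Looking into X with the source shorted: R_th = R1'·R2/(R1'+R2) = 16.56 × 2.25/18.81 = 1.981 kΩ.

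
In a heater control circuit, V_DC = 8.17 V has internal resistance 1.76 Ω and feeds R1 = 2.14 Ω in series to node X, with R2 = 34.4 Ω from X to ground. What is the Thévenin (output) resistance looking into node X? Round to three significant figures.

R_th ≈ 3.50 Ω

R1' = 1.76 + 2.14 = 3.900 Ω (source resistance + R1).
Zeroing V_DC shorts the top of R1' to ground, so R_th = R1' ‖ R2 = 3.503 Ω.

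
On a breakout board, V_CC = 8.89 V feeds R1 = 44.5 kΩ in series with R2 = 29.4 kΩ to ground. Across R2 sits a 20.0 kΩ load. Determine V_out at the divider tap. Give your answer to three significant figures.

The load sits in parallel with R2, giving an effective lower resistance R2' = R2·R_L/(R2+R_L) = 11.90 kΩ.
Then V_out = V_CC · R2'/(R1 + R2') = 8.89 × 11.90/56.40 = 1.876 V.
(Unloaded it would be 3.54 V; the load pulls it down.)

V_out ≈ 1.88 V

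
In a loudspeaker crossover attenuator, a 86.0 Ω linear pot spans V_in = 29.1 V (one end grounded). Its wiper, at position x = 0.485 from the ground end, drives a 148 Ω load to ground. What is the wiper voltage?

The pot divides into 44.29 Ω above the wiper and 41.71 Ω below.
(x·R_p) ‖ R_L = 32.54 Ω.
Loaded-divider output: V_out = 29.1 × 0.4235 = 12.32 V.
(Unloaded: V_out = x·V_in = 14.1 V.)

V_out ≈ 12.3 V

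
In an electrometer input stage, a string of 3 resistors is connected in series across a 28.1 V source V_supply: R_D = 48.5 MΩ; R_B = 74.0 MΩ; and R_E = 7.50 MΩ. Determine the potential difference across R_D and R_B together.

ΣR = 48.5 + 74.0 + 7.50 = 130.0 MΩ.
R_{R_D..R_B} = 48.5 + 74.0 = 122.5 MΩ.
V = V_supply · R/ΣR = 28.1 × 0.9423 = 26.48 V.

V ≈ 26.5 V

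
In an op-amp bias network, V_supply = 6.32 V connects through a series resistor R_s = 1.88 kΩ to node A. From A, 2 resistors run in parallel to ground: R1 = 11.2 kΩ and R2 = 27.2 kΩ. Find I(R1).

I ≈ 0.456 mA

Equivalent of the parallel group: R_p = 7.933 kΩ.
V_A by voltage divider: V_A = 6.32 × 7.933/(1.88 + 7.933) = 5.109 V.
I(R1) = V_A / R1 = 5.109/11.2 = 0.4562 mA.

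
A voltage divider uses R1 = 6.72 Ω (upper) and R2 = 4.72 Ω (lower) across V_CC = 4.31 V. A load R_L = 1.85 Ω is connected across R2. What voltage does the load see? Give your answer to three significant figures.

V_out ≈ 0.712 V

R2 ‖ R_L = (4.72 × 1.85)/(4.72 + 1.85) = 1.329 Ω.
Now apply the divider: V_out = 4.31 × 0.1651 = 0.7117 V.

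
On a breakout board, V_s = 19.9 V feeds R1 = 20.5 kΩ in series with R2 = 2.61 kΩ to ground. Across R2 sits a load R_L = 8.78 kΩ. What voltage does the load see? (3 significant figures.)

The load sits in parallel with R2, giving an effective lower resistance R2' = R2·R_L/(R2+R_L) = 2.012 kΩ.
Now apply the divider: V_out = 19.9 × 0.08937 = 1.778 V.

V_out ≈ 1.78 V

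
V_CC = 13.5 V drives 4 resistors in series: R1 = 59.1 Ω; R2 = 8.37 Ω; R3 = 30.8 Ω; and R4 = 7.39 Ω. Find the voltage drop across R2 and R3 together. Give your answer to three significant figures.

V ≈ 5.00 V

Total series resistance ΣR = 59.1 + 8.37 + 30.8 + 7.39 = 105.7 Ω.
R_{R2..R3} = 8.37 + 30.8 = 39.17 Ω.
V = V_CC · R/ΣR = 13.5 × 0.3707 = 5.005 V.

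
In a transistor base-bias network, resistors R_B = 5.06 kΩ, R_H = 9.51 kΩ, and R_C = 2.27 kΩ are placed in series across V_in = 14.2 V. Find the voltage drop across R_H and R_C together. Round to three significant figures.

Total series resistance ΣR = 5.06 + 9.51 + 2.27 = 16.84 kΩ.
R_{R_H..R_C} = 9.51 + 2.27 = 11.78 kΩ.
V = V_in · R/ΣR = 14.2 × 0.6995 = 9.933 V.

V ≈ 9.93 V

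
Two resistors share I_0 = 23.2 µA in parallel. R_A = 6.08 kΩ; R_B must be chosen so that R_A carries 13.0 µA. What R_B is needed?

R_B ≈ 7.75 kΩ

The fraction through R_A equals R_B/(R_A+R_B).
With f = 0.5603, R_B = R_A · f/(1−f) = 6.08 × 1.275 = 7.749 kΩ.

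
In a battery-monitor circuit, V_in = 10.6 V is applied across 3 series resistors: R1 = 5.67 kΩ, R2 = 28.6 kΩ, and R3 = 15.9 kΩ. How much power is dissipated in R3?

The common current is I = 10.6/50.17 = 0.2113 mA.
V(R3) = I·R = 3.359 V; P = V·I = 3.359 × 0.2113 = 0.7098 mW.

P ≈ 0.710 mW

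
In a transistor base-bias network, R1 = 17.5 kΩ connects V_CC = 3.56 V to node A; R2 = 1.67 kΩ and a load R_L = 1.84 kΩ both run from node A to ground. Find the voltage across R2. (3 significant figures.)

V_out ≈ 0.170 V

The load sits in parallel with R2, giving an effective lower resistance R2' = R2·R_L/(R2+R_L) = 0.8754 kΩ.
Voltage divider with the loaded lower leg: V_out = 3.56 × 0.8754/(17.5 + 0.8754) = 3.56 × 0.04764 = 0.1696 V.
(Unloaded it would be 0.310 V; the load pulls it down.)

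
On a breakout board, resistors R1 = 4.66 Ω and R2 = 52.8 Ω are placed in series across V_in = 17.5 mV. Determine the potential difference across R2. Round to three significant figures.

Series total: ΣR = 4.66 + 52.8 = 57.46 Ω.
V = V_in · R/ΣR = 17.5 × 0.9189 = 16.08 mV.

V ≈ 16.1 mV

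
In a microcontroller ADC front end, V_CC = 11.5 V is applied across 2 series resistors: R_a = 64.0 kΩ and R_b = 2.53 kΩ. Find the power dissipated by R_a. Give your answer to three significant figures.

P ≈ 1.91 mW

Series current I = V_CC/ΣR = 11.5/66.53 = 0.1729 mA.
P(R_a) = I²·R_a = (0.1729)² × 64.0 = 1.912 mW.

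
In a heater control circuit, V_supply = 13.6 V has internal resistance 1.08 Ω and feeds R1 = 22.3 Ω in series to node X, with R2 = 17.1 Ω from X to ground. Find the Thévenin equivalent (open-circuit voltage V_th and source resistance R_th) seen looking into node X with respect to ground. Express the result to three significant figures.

V_th ≈ 5.75 V, R_th ≈ 9.88 Ω

R1' = 1.08 + 22.3 = 23.38 Ω (source resistance + R1).
Open-circuit (no load on X): V_th = V_supply · R2/(R1' + R2) = 13.6 × 17.1/(23.38 + 17.1) = 5.745 V.
Looking into X with the source shorted: R_th = R1'·R2/(R1'+R2) = 23.38 × 17.1/40.48 = 9.876 Ω.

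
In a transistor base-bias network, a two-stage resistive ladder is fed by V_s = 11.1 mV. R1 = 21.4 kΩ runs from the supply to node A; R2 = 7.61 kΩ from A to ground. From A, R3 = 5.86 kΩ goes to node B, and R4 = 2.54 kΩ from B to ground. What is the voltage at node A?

The second stage (R3 + R4 = 8.400 kΩ) loads node A in parallel with R2.
R2 ‖ (R3+R4) = 3.993 kΩ.
V_A = 11.1 × 3.993/(21.4 + 3.993) = 1.745 mV.

V_A ≈ 1.75 mV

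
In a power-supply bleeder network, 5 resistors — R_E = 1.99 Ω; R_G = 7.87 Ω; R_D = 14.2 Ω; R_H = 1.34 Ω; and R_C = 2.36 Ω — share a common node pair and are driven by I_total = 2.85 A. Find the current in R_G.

I ≈ 0.194 A

ΣG = 1/1.99 + 1/7.87 + 1/14.2 + 1/1.34 + 1/2.36 = 1.870.
R_G takes the fraction G_k/ΣG = 0.1271/1.870 = 0.06795, so I = 2.85 × 0.06795 = 0.1937 A.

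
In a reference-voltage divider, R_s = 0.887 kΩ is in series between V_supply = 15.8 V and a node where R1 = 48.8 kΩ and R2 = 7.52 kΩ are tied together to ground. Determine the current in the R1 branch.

Parallel bank: R_p = 1/(1/48.8 + 1/7.52) = 6.516 kΩ.
Node voltage V_A = V_supply · R_p/(R_s + R_p) = 15.8 × 0.8802 = 13.91 V.
Branch current I = V_A/R1 = 13.91/48.8 = 0.2850 mA.

I ≈ 0.285 mA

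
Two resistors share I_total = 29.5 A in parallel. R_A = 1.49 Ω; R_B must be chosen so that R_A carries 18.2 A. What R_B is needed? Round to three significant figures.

In a two-way split, I_A/I_total = R_B/(R_A + R_B).
With f = 0.6169, R_B = R_A · f/(1−f) = 1.49 × 1.611 = 2.400 Ω.

R_B ≈ 2.40 Ω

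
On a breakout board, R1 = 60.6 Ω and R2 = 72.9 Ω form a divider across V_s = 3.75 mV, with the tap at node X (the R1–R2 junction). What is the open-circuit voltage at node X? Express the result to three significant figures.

V_th ≈ 2.05 mV

Open-circuit (no load on X): V_th = V_s · R2/(R1 + R2) = 3.75 × 72.9/(60.60 + 72.9) = 2.048 mV.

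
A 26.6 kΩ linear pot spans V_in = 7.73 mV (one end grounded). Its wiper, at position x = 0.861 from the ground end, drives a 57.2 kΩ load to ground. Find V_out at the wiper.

Split the track: R_lower = x·R_p = 22.90 kΩ, R_upper = (1−x)·R_p = 3.697 kΩ.
(x·R_p) ‖ R_L = 16.35 kΩ.
Then V_out = V_in · 16.35/(3.697 + 16.35) = 6.305 mV.

V_out ≈ 6.30 mV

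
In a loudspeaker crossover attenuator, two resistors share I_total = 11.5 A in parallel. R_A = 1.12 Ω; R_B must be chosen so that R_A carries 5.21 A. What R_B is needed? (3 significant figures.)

Two-branch current divider: I_A = I_total · R_B/(R_A + R_B).
With f = 0.4530, R_B = R_A · f/(1−f) = 1.12 × 0.8283 = 0.9277 Ω.

R_B ≈ 0.928 Ω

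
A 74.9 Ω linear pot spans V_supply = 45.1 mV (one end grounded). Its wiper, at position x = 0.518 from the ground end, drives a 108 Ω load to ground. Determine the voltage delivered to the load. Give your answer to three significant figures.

The pot divides into 36.10 Ω above the wiper and 38.80 Ω below.
Lower segment in parallel with the load: 38.80 ‖ 108 = 28.54 Ω.
Loaded-divider output: V_out = 45.1 × 0.4415 = 19.91 mV.
(Unloaded: V_out = x·V_supply = 23.4 mV.)

V_out ≈ 19.9 mV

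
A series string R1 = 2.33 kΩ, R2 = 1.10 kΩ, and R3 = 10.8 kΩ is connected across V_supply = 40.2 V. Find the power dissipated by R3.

P ≈ 86.2 mW

ΣR = 14.23 kΩ → I = 40.2/14.23 = 2.825 mA.
P = I²R = 7.981 × 10.8 = 86.19 mW.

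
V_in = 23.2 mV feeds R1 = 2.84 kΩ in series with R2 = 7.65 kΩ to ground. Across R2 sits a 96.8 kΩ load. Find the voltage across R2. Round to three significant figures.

First combine the lower leg with the load: R2 ‖ R_L = 7.090 kΩ.
Then V_out = V_in · R2'/(R1 + R2') = 23.2 × 7.090/9.930 = 16.56 mV.

V_out ≈ 16.6 mV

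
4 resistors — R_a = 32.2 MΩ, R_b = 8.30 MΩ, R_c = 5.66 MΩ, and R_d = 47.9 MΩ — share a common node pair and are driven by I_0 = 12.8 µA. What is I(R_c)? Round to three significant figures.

Total conductance ΣG = 1/32.2 + 1/8.30 + 1/5.66 + 1/47.9 = 0.3491 (units of 1/MΩ).
Current divider: I(R_c) = I_0 · G_k/ΣG = 12.8 × (0.1767/0.3491) = 12.8 × 0.5061 = 6.478 µA.

I ≈ 6.48 µA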